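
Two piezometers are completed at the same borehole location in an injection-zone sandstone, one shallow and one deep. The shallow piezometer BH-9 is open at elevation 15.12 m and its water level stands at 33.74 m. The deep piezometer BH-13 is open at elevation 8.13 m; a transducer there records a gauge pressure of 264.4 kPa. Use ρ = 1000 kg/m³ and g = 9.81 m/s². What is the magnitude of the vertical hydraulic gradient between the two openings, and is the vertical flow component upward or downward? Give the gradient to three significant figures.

Total head at BH-9: h = 33.74 m (water level in the standpipe).
Pressure head at BH-13: ψ = P/(ρg) = 264.4×1000 / (1000 × 9.81) = 26.95 m.
Total head at BH-13: h = z + ψ = 8.13 + 26.95 = 35.08 m.
Δh = h(BH-9) − h(BH-13) = 33.74 − 35.08 = -1.34 m.
Vertical separation Δz = 15.12 − 8.13 = 6.99 m.
|i_v| = |Δh| / Δz = 1.34 / 6.99 = 0.192.
Head is higher in the deep piezometer, so vertical flow is upward (discharge condition).

|i_v| ≈ 0.192; vertical flow is upward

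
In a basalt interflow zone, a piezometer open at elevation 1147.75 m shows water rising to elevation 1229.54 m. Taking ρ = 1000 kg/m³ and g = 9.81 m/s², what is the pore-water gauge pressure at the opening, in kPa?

P ≈ 802 kPa

Pressure head ψ = h − z = 1229.54 − 1147.75 = 81.79 m.
P = ρgψ = 1000 × 9.81 × 81.79 = 802360 Pa ≈ 802 kPa.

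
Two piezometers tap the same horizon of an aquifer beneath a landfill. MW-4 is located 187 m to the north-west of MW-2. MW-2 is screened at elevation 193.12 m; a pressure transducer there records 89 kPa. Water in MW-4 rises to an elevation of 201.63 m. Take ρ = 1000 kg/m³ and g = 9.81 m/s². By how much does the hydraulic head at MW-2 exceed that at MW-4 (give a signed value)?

Δh ≈ 0.56 m

Pressure head at MW-2: ψ = P/(ρg) = 89×1000 / (1000 × 9.81) = 9.07 m.
Total head at MW-2: h = z + ψ = 193.12 + 9.07 = 202.19 m.
Total head at MW-4: h = 201.63 m (water level in the piezometer is the total head).
Head difference: h(MW-2) − h(MW-4) = 202.19 − 201.63 = 0.56 m.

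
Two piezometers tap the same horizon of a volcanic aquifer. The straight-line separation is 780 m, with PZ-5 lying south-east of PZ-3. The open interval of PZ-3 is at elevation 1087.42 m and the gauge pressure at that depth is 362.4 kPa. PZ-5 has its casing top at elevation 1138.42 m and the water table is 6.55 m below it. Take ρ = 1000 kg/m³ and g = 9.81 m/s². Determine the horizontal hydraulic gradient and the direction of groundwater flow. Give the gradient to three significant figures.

i ≈ 0.00963; groundwater flows toward the north-west

Pressure head at PZ-3: ψ = P/(ρg) = 362.4×1000 / (1000 × 9.81) = 36.94 m.
Total head at PZ-3: h = z + ψ = 1087.42 + 36.94 = 1124.36 m.
Total head at PZ-5: h = 1138.42 − 6.55 = 1131.87 m.
Head difference: h(PZ-3) − h(PZ-5) = 1124.36 − 1131.87 = -7.51 m.
Hydraulic gradient: i = |Δh| / L = 7.51 / 780 = 0.00963.
Flow is from higher to lower head: from PZ-5 toward PZ-3, i.e. toward the north-west.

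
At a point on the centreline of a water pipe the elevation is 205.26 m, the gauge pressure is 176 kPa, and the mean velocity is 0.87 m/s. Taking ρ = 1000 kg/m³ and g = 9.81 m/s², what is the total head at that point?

Pressure head ψ = P/(ρg) = 176×1000 / (1000 × 9.81) = 17.94 m.
Velocity head = v²/(2g) = 0.87² / (2 × 9.81) = 0.039 m.
h = z + ψ + v²/(2g) = 205.26 + 17.94 + 0.039 = 223.24 m.

h ≈ 223.24 m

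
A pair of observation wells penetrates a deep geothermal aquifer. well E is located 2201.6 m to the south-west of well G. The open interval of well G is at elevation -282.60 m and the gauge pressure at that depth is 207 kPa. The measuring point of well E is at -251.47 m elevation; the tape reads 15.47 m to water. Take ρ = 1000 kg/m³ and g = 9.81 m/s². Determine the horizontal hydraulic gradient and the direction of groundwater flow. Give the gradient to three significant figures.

Pressure head at well G: ψ = P/(ρg) = 207×1000 / (1000 × 9.81) = 21.10 m.
Total head at well G: h = z + ψ = -282.60 + 21.10 = -261.50 m.
Total head at well E: h = -251.47 − 15.47 = -266.94 m.
Head difference: h(well G) − h(well E) = -261.50 − (-266.94) = 5.44 m.
Hydraulic gradient: i = |Δh| / L = 5.44 / 2201.6 = 0.00247.
Flow is from higher to lower head: from well G toward well E, i.e. toward the south-west.

i ≈ 0.00247; groundwater flows toward the south-west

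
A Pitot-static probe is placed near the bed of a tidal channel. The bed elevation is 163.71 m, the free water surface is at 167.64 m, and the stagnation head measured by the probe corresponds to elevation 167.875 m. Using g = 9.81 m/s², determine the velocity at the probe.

Near the bed, under hydrostatic conditions, the piezometric head (z + ψ) equals the free-surface elevation, 167.64 m.
Velocity head = total − piezometric = 167.875 − 167.64 = 0.235 m.
v = √(2g·h_v) = √(2 × 9.81 × 0.235) = 2.15 m/s.

v ≈ 2.15 m/s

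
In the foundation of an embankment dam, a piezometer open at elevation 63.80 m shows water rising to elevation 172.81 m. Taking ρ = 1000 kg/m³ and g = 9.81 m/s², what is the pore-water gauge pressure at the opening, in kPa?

Pressure head ψ = h − z = 172.81 − 63.80 = 109.01 m.
P = ρgψ = 1000 × 9.81 × 109.01 = 1069388 Pa ≈ 1070 kPa.

P ≈ 1070 kPa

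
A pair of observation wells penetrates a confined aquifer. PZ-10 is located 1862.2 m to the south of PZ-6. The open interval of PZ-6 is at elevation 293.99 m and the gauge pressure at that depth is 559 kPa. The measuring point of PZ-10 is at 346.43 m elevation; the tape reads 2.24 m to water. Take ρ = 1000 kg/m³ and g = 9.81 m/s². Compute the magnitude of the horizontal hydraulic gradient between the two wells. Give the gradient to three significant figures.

i ≈ 0.00364

Pressure head at PZ-6: ψ = P/(ρg) = 559×1000 / (1000 × 9.81) = 56.98 m.
Total head at PZ-6: h = z + ψ = 293.99 + 56.98 = 350.97 m.
Total head at PZ-10: h = 346.43 − 2.24 = 344.19 m.
Head difference: h(PZ-6) − h(PZ-10) = 350.97 − 344.19 = 6.78 m.
Hydraulic gradient: i = |Δh| / L = 6.78 / 1862.2 = 0.00364.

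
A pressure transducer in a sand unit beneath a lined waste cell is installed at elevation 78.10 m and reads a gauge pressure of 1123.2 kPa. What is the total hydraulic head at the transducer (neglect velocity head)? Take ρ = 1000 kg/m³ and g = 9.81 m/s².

ψ = P/(ρg) = 1123.2×1000 / (1000 × 9.81) = 114.50 m.
h = z + ψ = 78.10 + 114.50 = 192.60 m.

h ≈ 192.60 m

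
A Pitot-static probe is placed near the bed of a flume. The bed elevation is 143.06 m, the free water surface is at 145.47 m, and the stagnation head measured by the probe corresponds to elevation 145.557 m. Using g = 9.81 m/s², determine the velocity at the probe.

Near the bed, under hydrostatic conditions, the piezometric head (z + ψ) equals the free-surface elevation, 145.47 m.
Velocity head = total − piezometric = 145.557 − 145.47 = 0.087 m.
v = √(2g·h_v) = √(2 × 9.81 × 0.087) = 1.31 m/s.

v ≈ 1.31 m/s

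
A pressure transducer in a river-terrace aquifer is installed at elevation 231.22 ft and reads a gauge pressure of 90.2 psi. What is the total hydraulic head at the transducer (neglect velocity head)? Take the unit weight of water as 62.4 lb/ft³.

h ≈ 439.37 ft

ψ = 144·P/γ = 144 × 90.2 / 62.4 = 208.15 ft.
h = z + ψ = 231.22 + 208.15 = 439.37 ft.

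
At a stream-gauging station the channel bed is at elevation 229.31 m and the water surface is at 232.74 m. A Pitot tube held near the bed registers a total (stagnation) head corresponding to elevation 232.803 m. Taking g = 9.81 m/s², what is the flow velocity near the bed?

Near the bed, under hydrostatic conditions, the piezometric head (z + ψ) equals the free-surface elevation, 232.74 m.
Velocity head = total − piezometric = 232.803 − 232.74 = 0.063 m.
v = √(2g·h_v) = √(2 × 9.81 × 0.063) = 1.11 m/s.

v ≈ 1.11 m/s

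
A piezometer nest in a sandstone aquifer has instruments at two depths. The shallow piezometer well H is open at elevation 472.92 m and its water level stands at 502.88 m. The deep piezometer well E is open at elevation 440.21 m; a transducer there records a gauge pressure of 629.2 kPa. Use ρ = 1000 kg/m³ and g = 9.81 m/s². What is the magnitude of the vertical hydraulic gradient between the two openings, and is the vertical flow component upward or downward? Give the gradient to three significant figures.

|i_v| ≈ 0.0449; vertical flow is upward

Total head at well H: h = 502.88 m (water level in the standpipe).
Pressure head at well E: ψ = P/(ρg) = 629.2×1000 / (1000 × 9.81) = 64.14 m.
Total head at well E: h = z + ψ = 440.21 + 64.14 = 504.35 m.
Δh = h(well H) − h(well E) = 502.88 − 504.35 = -1.47 m.
Vertical separation Δz = 472.92 − 440.21 = 32.71 m.
|i_v| = |Δh| / Δz = 1.47 / 32.71 = 0.0449.
Head is higher in the deep piezometer, so vertical flow is upward (discharge condition).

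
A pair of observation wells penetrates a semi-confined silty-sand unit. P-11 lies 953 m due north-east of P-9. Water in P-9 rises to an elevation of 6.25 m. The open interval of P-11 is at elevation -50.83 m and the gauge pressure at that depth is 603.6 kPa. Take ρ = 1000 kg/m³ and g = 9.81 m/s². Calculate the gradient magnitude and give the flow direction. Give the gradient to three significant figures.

Total head at P-9: h = 6.25 m (water level in the piezometer is the total head).
Pressure head at P-11: ψ = P/(ρg) = 603.6×1000 / (1000 × 9.81) = 61.53 m.
Total head at P-11: h = z + ψ = -50.83 + 61.53 = 10.70 m.
Head difference: h(P-9) − h(P-11) = 6.25 − 10.70 = -4.45 m.
Hydraulic gradient: i = |Δh| / L = 4.45 / 953 = 0.00467.
Flow is from higher to lower head: from P-11 toward P-9, i.e. toward the south-west.

i ≈ 0.00467; groundwater flows toward the south-west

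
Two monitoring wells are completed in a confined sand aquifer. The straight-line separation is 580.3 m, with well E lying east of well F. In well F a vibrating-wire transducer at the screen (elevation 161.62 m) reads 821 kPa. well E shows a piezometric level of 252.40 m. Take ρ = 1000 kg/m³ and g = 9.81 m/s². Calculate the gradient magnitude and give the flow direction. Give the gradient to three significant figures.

i ≈ 0.0122; groundwater flows toward the west

Pressure head at well F: ψ = P/(ρg) = 821×1000 / (1000 × 9.81) = 83.69 m.
Total head at well F: h = z + ψ = 161.62 + 83.69 = 245.31 m.
Total head at well E: h = 252.40 m (water level in the piezometer is the total head).
Head difference: h(well F) − h(well E) = 245.31 − 252.40 = -7.09 m.
Hydraulic gradient: i = |Δh| / L = 7.09 / 580.3 = 0.0122.
Flow is from higher to lower head: from well E toward well F, i.e. toward the west.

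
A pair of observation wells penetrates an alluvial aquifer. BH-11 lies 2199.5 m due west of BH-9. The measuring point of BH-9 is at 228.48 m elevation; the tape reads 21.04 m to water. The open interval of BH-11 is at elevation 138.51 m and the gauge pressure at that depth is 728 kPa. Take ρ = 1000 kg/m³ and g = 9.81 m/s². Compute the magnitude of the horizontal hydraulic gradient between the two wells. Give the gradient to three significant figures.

Total head at BH-9: h = 228.48 − 21.04 = 207.44 m.
Pressure head at BH-11: ψ = P/(ρg) = 728×1000 / (1000 × 9.81) = 74.21 m.
Total head at BH-11: h = z + ψ = 138.51 + 74.21 = 212.72 m.
Head difference: h(BH-9) − h(BH-11) = 207.44 − 212.72 = -5.28 m.
Hydraulic gradient: i = |Δh| / L = 5.28 / 2199.5 = 0.00240.

i ≈ 0.00240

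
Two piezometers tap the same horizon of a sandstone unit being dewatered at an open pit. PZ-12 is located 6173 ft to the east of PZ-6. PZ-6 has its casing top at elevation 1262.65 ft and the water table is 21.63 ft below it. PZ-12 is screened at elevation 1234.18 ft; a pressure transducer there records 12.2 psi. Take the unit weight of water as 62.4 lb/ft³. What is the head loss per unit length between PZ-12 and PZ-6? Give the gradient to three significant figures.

i ≈ 0.00345 ft/ft

Total head at PZ-6: h = 1262.65 − 21.63 = 1241.02 ft.
Pressure head at PZ-12: ψ = 144·P/γ = 144 × 12.2 / 62.4 = 28.15 ft.
Total head at PZ-12: h = z + ψ = 1234.18 + 28.15 = 1262.33 ft.
Head difference: h(PZ-6) − h(PZ-12) = 1241.02 − 1262.33 = -21.31 ft.
Hydraulic gradient: i = |Δh| / L = 21.31 / 6173 = 0.00345.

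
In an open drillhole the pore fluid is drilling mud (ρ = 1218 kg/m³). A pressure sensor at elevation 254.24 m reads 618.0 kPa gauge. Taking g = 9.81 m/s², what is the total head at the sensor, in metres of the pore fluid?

h ≈ 305.96 m

ψ = P/(ρg) = 618.0×1000 / (1218 × 9.81) = 51.72 m.
h = z + ψ = 254.24 + 51.72 = 305.96 m.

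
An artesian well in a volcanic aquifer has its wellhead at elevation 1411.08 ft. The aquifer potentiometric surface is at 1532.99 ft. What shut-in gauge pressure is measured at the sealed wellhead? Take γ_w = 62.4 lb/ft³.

Head above the cap: Δh = 1532.99 − 1411.08 = 121.91 ft.
P = γΔh/144 = 62.4 × 121.91 / 144 = 52.8 psi.

P ≈ 52.8 psi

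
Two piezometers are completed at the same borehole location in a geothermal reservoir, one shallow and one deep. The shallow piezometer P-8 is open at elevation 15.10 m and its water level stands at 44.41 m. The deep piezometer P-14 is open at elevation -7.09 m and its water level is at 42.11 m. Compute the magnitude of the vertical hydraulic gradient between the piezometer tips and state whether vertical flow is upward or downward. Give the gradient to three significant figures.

|i_v| ≈ 0.104; vertical flow is downward

Total head at P-8: h = 44.41 m (water level in the standpipe).
Total head at P-14: h = 42.11 m.
Δh = h(P-8) − h(P-14) = 44.41 − 42.11 = 2.30 m.
Vertical separation Δz = 15.10 − (-7.09) = 22.19 m.
|i_v| = |Δh| / Δz = 2.30 / 22.19 = 0.104.
Head is higher in the shallow piezometer, so vertical flow is downward (recharge condition).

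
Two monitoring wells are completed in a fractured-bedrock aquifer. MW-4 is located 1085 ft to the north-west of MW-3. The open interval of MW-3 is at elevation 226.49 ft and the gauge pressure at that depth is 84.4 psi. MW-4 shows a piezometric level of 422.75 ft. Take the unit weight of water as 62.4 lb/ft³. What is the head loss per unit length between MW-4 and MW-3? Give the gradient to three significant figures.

Pressure head at MW-3: ψ = 144·P/γ = 144 × 84.4 / 62.4 = 194.77 ft.
Total head at MW-3: h = z + ψ = 226.49 + 194.77 = 421.26 ft.
Total head at MW-4: h = 422.75 ft (water level in the piezometer is the total head).
Head difference: h(MW-3) − h(MW-4) = 421.26 − 422.75 = -1.49 ft.
Hydraulic gradient: i = |Δh| / L = 1.49 / 1085 = 0.00137.

i ≈ 0.00137 ft/ft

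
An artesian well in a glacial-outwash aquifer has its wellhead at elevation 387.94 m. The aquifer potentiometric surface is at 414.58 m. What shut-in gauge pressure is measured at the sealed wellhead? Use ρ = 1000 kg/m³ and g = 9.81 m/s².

P ≈ 261 kPa

Head above the cap: Δh = 414.58 − 387.94 = 26.64 m.
P = ρgΔh = 1000 × 9.81 × 26.64 = 261338 Pa ≈ 261 kPa.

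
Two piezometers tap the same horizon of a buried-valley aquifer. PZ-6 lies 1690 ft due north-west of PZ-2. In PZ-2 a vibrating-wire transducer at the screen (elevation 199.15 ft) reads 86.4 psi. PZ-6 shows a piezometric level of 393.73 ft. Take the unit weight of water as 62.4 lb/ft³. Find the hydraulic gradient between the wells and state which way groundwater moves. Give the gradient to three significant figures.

i ≈ 0.00284; groundwater flows toward the north-west

Pressure head at PZ-2: ψ = 144·P/γ = 144 × 86.4 / 62.4 = 199.38 ft.
Total head at PZ-2: h = z + ψ = 199.15 + 199.38 = 398.53 ft.
Total head at PZ-6: h = 393.73 ft (water level in the piezometer is the total head).
Head difference: h(PZ-2) − h(PZ-6) = 398.53 − 393.73 = 4.80 ft.
Hydraulic gradient: i = |Δh| / L = 4.80 / 1690 = 0.00284.
Flow is from higher to lower head: from PZ-2 toward PZ-6, i.e. toward the north-west.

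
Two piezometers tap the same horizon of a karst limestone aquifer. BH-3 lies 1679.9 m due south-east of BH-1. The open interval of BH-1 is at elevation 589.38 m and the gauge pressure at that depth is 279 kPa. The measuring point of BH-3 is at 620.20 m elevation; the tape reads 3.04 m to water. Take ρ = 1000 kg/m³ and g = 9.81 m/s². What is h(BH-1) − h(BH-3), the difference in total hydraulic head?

Pressure head at BH-1: ψ = P/(ρg) = 279×1000 / (1000 × 9.81) = 28.44 m.
Total head at BH-1: h = z + ψ = 589.38 + 28.44 = 617.82 m.
Total head at BH-3: h = 620.20 − 3.04 = 617.16 m.
Head difference: h(BH-1) − h(BH-3) = 617.82 − 617.16 = 0.66 m.

Δh ≈ 0.66 m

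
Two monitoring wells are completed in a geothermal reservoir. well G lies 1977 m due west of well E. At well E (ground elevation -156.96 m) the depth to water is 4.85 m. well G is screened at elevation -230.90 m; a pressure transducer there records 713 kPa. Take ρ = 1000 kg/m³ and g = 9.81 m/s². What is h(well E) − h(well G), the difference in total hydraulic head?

Total head at well E: h = -156.96 − 4.85 = -161.81 m.
Pressure head at well G: ψ = P/(ρg) = 713×1000 / (1000 × 9.81) = 72.68 m.
Total head at well G: h = z + ψ = -230.90 + 72.68 = -158.22 m.
Head difference: h(well E) − h(well G) = -161.81 − (-158.22) = -3.59 m.

Δh ≈ -3.59 m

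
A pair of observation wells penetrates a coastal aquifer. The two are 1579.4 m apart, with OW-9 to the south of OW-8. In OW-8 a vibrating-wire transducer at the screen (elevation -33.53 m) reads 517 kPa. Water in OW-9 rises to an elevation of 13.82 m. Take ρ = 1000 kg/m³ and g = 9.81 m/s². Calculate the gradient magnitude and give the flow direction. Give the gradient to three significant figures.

i ≈ 0.00339; groundwater flows toward the south

Pressure head at OW-8: ψ = P/(ρg) = 517×1000 / (1000 × 9.81) = 52.70 m.
Total head at OW-8: h = z + ψ = -33.53 + 52.70 = 19.17 m.
Total head at OW-9: h = 13.82 m (water level in the piezometer is the total head).
Head difference: h(OW-8) − h(OW-9) = 19.17 − 13.82 = 5.35 m.
Hydraulic gradient: i = |Δh| / L = 5.35 / 1579.4 = 0.00339.
Flow is from higher to lower head: from OW-8 toward OW-9, i.e. toward the south.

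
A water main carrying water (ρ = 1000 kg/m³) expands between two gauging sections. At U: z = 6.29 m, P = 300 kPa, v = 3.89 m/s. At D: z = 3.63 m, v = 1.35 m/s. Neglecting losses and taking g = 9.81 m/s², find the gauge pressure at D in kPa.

Pressure head at U: ψ₁ = P₁/(ρg) = 300×1000 / (1000 × 9.81) = 30.58 m.
Velocity heads: v₁²/2g = 3.89²/19.62 = 0.771 m; v₂²/2g = 1.35²/19.62 = 0.093 m.
Total head H = z₁ + ψ₁ + v₁²/2g = 6.29 + 30.58 + 0.771 = 37.64 m.
ψ₂ = H − z₂ − v₂²/2g = 37.64 − 3.63 − 0.093 = 33.92 m.
P₂ = ρgψ₂ = 1000 × 9.81 × 33.92 ≈ 333 kPa.

P₂ ≈ 333 kPa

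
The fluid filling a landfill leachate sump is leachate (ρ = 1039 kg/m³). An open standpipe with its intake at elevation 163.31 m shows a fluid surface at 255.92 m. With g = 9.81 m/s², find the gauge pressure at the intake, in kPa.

P ≈ 944 kPa

Pressure head ψ = h − z = 255.92 − 163.31 = 92.61 m.
P = ρgψ = 1039 × 9.81 × 92.61 = 943936 Pa ≈ 944 kPa.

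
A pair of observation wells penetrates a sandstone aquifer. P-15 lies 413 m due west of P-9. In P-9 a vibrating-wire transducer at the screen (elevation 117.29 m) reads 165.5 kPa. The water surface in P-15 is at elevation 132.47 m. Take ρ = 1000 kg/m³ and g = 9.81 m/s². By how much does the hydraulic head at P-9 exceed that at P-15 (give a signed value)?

Pressure head at P-9: ψ = P/(ρg) = 165.5×1000 / (1000 × 9.81) = 16.87 m.
Total head at P-9: h = z + ψ = 117.29 + 16.87 = 134.16 m.
Total head at P-15: h = 132.47 m (water level in the piezometer is the total head).
Head difference: h(P-9) − h(P-15) = 134.16 − 132.47 = 1.69 m.

Δh ≈ 1.69 m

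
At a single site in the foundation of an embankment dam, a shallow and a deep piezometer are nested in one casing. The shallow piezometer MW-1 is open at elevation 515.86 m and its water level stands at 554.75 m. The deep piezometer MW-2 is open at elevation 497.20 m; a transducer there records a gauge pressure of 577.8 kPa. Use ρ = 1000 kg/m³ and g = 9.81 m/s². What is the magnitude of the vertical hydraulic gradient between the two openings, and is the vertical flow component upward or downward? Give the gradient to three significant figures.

|i_v| ≈ 0.0723; vertical flow is upward

Total head at MW-1: h = 554.75 m (water level in the standpipe).
Pressure head at MW-2: ψ = P/(ρg) = 577.8×1000 / (1000 × 9.81) = 58.90 m.
Total head at MW-2: h = z + ψ = 497.20 + 58.90 = 556.10 m.
Δh = h(MW-1) − h(MW-2) = 554.75 − 556.10 = -1.35 m.
Vertical separation Δz = 515.86 − 497.20 = 18.66 m.
|i_v| = |Δh| / Δz = 1.35 / 18.66 = 0.0723.
Head is higher in the deep piezometer, so vertical flow is upward (discharge condition).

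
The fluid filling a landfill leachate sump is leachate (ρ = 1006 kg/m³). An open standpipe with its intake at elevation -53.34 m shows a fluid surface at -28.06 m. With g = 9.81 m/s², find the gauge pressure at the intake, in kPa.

Pressure head ψ = h − z = -28.06 − (-53.34) = 25.28 m.
P = ρgψ = 1006 × 9.81 × 25.28 = 249485 Pa ≈ 249 kPa.

P ≈ 249 kPa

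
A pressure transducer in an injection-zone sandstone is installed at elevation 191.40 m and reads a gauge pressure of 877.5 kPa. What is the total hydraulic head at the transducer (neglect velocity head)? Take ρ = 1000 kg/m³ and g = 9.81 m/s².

ψ = P/(ρg) = 877.5×1000 / (1000 × 9.81) = 89.45 m.
h = z + ψ = 191.40 + 89.45 = 280.85 m.

h ≈ 280.85 m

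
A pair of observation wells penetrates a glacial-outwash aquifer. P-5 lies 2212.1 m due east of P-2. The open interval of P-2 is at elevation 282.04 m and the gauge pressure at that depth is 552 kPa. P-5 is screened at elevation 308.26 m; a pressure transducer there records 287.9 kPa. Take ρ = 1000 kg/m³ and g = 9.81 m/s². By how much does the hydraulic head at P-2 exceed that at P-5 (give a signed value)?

Δh ≈ 0.70 m

Pressure head at P-2: ψ = P/(ρg) = 552×1000 / (1000 × 9.81) = 56.27 m.
Total head at P-2: h = z + ψ = 282.04 + 56.27 = 338.31 m.
Pressure head at P-5: ψ = P/(ρg) = 287.9×1000 / (1000 × 9.81) = 29.35 m.
Total head at P-5: h = z + ψ = 308.26 + 29.35 = 337.61 m.
Head difference: h(P-2) − h(P-5) = 338.31 − 337.61 = 0.70 m.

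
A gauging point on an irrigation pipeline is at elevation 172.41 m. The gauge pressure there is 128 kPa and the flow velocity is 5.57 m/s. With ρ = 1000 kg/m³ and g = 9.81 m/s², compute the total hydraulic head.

Pressure head ψ = P/(ρg) = 128×1000 / (1000 × 9.81) = 13.05 m.
Velocity head = v²/(2g) = 5.57² / (2 × 9.81) = 1.581 m.
h = z + ψ + v²/(2g) = 172.41 + 13.05 + 1.581 = 187.04 m.

h ≈ 187.04 m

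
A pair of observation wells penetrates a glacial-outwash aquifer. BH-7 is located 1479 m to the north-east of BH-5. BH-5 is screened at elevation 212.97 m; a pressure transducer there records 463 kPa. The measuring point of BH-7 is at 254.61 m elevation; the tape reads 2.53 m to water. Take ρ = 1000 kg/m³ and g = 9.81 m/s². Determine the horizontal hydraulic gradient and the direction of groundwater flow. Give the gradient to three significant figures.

Pressure head at BH-5: ψ = P/(ρg) = 463×1000 / (1000 × 9.81) = 47.20 m.
Total head at BH-5: h = z + ψ = 212.97 + 47.20 = 260.17 m.
Total head at BH-7: h = 254.61 − 2.53 = 252.08 m.
Head difference: h(BH-5) − h(BH-7) = 260.17 − 252.08 = 8.09 m.
Hydraulic gradient: i = |Δh| / L = 8.09 / 1479 = 0.00547.
Flow is from higher to lower head: from BH-5 toward BH-7, i.e. toward the north-east.

i ≈ 0.00547; groundwater flows toward the north-east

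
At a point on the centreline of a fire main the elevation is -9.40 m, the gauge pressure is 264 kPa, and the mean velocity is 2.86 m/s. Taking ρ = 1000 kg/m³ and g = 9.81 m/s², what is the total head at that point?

h ≈ 17.93 m

Pressure head ψ = P/(ρg) = 264×1000 / (1000 × 9.81) = 26.91 m.
Velocity head = v²/(2g) = 2.86² / (2 × 9.81) = 0.417 m.
h = z + ψ + v²/(2g) = -9.40 + 26.91 + 0.417 = 17.93 m.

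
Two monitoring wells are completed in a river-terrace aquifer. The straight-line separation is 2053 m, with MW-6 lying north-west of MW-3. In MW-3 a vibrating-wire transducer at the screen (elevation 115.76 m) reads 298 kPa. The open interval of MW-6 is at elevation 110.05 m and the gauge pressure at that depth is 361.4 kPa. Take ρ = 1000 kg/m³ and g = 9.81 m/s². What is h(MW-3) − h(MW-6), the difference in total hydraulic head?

Pressure head at MW-3: ψ = P/(ρg) = 298×1000 / (1000 × 9.81) = 30.38 m.
Total head at MW-3: h = z + ψ = 115.76 + 30.38 = 146.14 m.
Pressure head at MW-6: ψ = P/(ρg) = 361.4×1000 / (1000 × 9.81) = 36.84 m.
Total head at MW-6: h = z + ψ = 110.05 + 36.84 = 146.89 m.
Head difference: h(MW-3) − h(MW-6) = 146.14 − 146.89 = -0.75 m.

Δh ≈ -0.75 m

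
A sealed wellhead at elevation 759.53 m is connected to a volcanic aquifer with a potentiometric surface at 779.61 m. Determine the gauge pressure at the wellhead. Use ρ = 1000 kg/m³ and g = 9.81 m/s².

Head above the cap: Δh = 779.61 − 759.53 = 20.08 m.
P = ρgΔh = 1000 × 9.81 × 20.08 = 196985 Pa ≈ 197 kPa.

P ≈ 197 kPa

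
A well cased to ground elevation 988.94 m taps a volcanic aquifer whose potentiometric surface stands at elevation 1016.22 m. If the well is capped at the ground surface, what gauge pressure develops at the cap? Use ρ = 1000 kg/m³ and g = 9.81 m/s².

Head above the cap: Δh = 1016.22 − 988.94 = 27.28 m.
P = ρgΔh = 1000 × 9.81 × 27.28 = 267617 Pa ≈ 268 kPa.

P ≈ 268 kPa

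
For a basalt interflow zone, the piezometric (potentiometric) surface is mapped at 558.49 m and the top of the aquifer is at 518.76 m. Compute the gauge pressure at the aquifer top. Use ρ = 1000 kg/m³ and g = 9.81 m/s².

Pressure head at the aquifer top: ψ = h − z = 558.49 − 518.76 = 39.73 m.
P = ρgψ = 1000 × 9.81 × 39.73 = 389751 Pa ≈ 390 kPa.

P ≈ 390 kPa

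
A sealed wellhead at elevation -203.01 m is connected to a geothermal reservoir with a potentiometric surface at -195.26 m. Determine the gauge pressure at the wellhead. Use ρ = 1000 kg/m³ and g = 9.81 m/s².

Head above the cap: Δh = -195.26 − (-203.01) = 7.75 m.
P = ρgΔh = 1000 × 9.81 × 7.75 = 76028 Pa ≈ 76.0 kPa.

P ≈ 76.0 kPa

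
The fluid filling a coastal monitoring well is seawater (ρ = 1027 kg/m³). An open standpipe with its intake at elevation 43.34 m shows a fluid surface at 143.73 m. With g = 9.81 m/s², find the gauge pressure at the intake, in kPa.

Pressure head ψ = h − z = 143.73 − 43.34 = 100.39 m.
P = ρgψ = 1027 × 9.81 × 100.39 = 1011416 Pa ≈ 1010 kPa.

P ≈ 1010 kPa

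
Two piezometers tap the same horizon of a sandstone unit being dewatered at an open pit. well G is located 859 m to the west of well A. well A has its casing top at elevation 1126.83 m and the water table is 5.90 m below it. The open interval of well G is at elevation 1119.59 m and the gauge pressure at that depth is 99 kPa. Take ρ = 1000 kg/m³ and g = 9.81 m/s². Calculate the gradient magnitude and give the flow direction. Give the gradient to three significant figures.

Total head at well A: h = 1126.83 − 5.90 = 1120.93 m.
Pressure head at well G: ψ = P/(ρg) = 99×1000 / (1000 × 9.81) = 10.09 m.
Total head at well G: h = z + ψ = 1119.59 + 10.09 = 1129.68 m.
Head difference: h(well A) − h(well G) = 1120.93 − 1129.68 = -8.75 m.
Hydraulic gradient: i = |Δh| / L = 8.75 / 859 = 0.0102.
Flow is from higher to lower head: from well G toward well A, i.e. toward the east.

i ≈ 0.0102; groundwater flows toward the east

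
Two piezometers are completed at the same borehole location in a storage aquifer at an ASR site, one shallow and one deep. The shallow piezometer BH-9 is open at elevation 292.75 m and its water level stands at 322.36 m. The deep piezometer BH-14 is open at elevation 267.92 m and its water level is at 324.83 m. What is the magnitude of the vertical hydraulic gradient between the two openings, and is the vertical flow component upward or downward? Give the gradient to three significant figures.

|i_v| ≈ 0.0995; vertical flow is upward

Total head at BH-9: h = 322.36 m (water level in the standpipe).
Total head at BH-14: h = 324.83 m.
Δh = h(BH-9) − h(BH-14) = 322.36 − 324.83 = -2.47 m.
Vertical separation Δz = 292.75 − 267.92 = 24.83 m.
|i_v| = |Δh| / Δz = 2.47 / 24.83 = 0.0995.
Head is higher in the deep piezometer, so vertical flow is upward (discharge condition).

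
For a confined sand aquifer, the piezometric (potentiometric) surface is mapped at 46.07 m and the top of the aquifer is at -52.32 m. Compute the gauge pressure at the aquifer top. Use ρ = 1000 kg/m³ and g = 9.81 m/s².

Pressure head at the aquifer top: ψ = h − z = 46.07 − (-52.32) = 98.39 m.
P = ρgψ = 1000 × 9.81 × 98.39 = 965206 Pa ≈ 965 kPa.

P ≈ 965 kPa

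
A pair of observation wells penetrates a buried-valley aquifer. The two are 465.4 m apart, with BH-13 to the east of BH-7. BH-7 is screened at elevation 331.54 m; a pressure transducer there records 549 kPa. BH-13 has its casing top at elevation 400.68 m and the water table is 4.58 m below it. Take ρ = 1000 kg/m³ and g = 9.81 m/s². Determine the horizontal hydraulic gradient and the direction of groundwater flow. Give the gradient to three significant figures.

i ≈ 0.0185; groundwater flows toward the west

Pressure head at BH-7: ψ = P/(ρg) = 549×1000 / (1000 × 9.81) = 55.96 m.
Total head at BH-7: h = z + ψ = 331.54 + 55.96 = 387.50 m.
Total head at BH-13: h = 400.68 − 4.58 = 396.10 m.
Head difference: h(BH-7) − h(BH-13) = 387.50 − 396.10 = -8.60 m.
Hydraulic gradient: i = |Δh| / L = 8.60 / 465.4 = 0.0185.
Flow is from higher to lower head: from BH-13 toward BH-7, i.e. toward the west.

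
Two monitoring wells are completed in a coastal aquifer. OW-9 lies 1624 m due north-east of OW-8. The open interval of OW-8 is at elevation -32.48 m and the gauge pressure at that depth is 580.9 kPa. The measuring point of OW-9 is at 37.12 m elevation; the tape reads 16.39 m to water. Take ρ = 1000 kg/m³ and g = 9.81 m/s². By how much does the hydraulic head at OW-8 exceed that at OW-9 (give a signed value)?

Δh ≈ 6.01 m

Pressure head at OW-8: ψ = P/(ρg) = 580.9×1000 / (1000 × 9.81) = 59.22 m.
Total head at OW-8: h = z + ψ = -32.48 + 59.22 = 26.74 m.
Total head at OW-9: h = 37.12 − 16.39 = 20.73 m.
Head difference: h(OW-8) − h(OW-9) = 26.74 − 20.73 = 6.01 m.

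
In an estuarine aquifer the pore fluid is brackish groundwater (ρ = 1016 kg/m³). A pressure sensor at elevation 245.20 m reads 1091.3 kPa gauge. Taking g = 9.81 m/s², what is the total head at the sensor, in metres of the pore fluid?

ψ = P/(ρg) = 1091.3×1000 / (1016 × 9.81) = 109.49 m.
h = z + ψ = 245.20 + 109.49 = 354.69 m.

h ≈ 354.69 m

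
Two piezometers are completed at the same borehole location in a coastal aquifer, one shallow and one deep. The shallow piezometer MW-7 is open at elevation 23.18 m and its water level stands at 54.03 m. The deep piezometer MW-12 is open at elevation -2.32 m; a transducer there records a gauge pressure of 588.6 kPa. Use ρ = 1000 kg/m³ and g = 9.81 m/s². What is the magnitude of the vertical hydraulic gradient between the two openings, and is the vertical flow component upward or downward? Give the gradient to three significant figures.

|i_v| ≈ 0.143; vertical flow is upward

Total head at MW-7: h = 54.03 m (water level in the standpipe).
Pressure head at MW-12: ψ = P/(ρg) = 588.6×1000 / (1000 × 9.81) = 60.00 m.
Total head at MW-12: h = z + ψ = -2.32 + 60.00 = 57.68 m.
Δh = h(MW-7) − h(MW-12) = 54.03 − 57.68 = -3.65 m.
Vertical separation Δz = 23.18 − (-2.32) = 25.50 m.
|i_v| = |Δh| / Δz = 3.65 / 25.50 = 0.143.
Head is higher in the deep piezometer, so vertical flow is upward (discharge condition).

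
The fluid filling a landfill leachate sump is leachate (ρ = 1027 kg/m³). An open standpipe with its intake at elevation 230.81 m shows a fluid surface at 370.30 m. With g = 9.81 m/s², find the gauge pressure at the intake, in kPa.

Pressure head ψ = h − z = 370.30 − 230.81 = 139.49 m.
P = ρgψ = 1027 × 9.81 × 139.49 = 1405344 Pa ≈ 1410 kPa.

P ≈ 1410 kPa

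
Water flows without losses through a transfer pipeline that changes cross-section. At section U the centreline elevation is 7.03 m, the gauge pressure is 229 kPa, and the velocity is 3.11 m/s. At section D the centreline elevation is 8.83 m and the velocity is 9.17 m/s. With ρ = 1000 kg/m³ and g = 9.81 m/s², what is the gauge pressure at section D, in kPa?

P₂ ≈ 174 kPa

Pressure head at U: ψ₁ = P₁/(ρg) = 229×1000 / (1000 × 9.81) = 23.34 m.
Velocity heads: v₁²/2g = 3.11²/19.62 = 0.493 m; v₂²/2g = 9.17²/19.62 = 4.286 m.
Total head H = z₁ + ψ₁ + v₁²/2g = 7.03 + 23.34 + 0.493 = 30.86 m.
ψ₂ = H − z₂ − v₂²/2g = 30.86 − 8.83 − 4.286 = 17.74 m.
P₂ = ρgψ₂ = 1000 × 9.81 × 17.74 ≈ 174 kPa.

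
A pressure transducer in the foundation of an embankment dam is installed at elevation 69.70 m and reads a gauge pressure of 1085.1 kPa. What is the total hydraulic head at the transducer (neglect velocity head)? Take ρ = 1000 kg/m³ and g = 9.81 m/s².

h ≈ 180.31 m

ψ = P/(ρg) = 1085.1×1000 / (1000 × 9.81) = 110.61 m.
h = z + ψ = 69.70 + 110.61 = 180.31 m.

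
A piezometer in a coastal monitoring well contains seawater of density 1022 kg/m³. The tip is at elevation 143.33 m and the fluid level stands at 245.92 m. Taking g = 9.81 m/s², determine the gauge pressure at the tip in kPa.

P ≈ 1030 kPa

Pressure head ψ = h − z = 245.92 − 143.33 = 102.59 m.
P = ρgψ = 1022 × 9.81 × 102.59 = 1028549 Pa ≈ 1030 kPa.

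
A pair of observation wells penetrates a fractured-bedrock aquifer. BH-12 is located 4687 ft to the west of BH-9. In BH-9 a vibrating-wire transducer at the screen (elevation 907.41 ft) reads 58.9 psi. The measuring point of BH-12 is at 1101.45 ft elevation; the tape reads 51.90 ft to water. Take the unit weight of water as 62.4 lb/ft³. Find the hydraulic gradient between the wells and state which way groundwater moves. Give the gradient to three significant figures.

i ≈ 0.00133; groundwater flows toward the east

Pressure head at BH-9: ψ = 144·P/γ = 144 × 58.9 / 62.4 = 135.92 ft.
Total head at BH-9: h = z + ψ = 907.41 + 135.92 = 1043.33 ft.
Total head at BH-12: h = 1101.45 − 51.90 = 1049.55 ft.
Head difference: h(BH-9) − h(BH-12) = 1043.33 − 1049.55 = -6.22 ft.
Hydraulic gradient: i = |Δh| / L = 6.22 / 4687 = 0.00133.
Flow is from higher to lower head: from BH-12 toward BH-9, i.e. toward the east.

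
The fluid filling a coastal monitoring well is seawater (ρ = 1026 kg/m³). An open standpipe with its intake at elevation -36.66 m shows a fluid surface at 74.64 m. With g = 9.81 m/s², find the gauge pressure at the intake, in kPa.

Pressure head ψ = h − z = 74.64 − (-36.66) = 111.30 m.
P = ρgψ = 1026 × 9.81 × 111.30 = 1120241 Pa ≈ 1120 kPa.

P ≈ 1120 kPa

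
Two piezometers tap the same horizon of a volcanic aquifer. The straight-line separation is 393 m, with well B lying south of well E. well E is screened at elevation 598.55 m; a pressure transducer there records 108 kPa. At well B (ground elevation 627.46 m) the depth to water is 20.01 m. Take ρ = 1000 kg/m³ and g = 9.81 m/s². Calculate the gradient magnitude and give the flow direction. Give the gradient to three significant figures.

i ≈ 0.00537; groundwater flows toward the south

Pressure head at well E: ψ = P/(ρg) = 108×1000 / (1000 × 9.81) = 11.01 m.
Total head at well E: h = z + ψ = 598.55 + 11.01 = 609.56 m.
Total head at well B: h = 627.46 − 20.01 = 607.45 m.
Head difference: h(well E) − h(well B) = 609.56 − 607.45 = 2.11 m.
Hydraulic gradient: i = |Δh| / L = 2.11 / 393 = 0.00537.
Flow is from higher to lower head: from well E toward well B, i.e. toward the south.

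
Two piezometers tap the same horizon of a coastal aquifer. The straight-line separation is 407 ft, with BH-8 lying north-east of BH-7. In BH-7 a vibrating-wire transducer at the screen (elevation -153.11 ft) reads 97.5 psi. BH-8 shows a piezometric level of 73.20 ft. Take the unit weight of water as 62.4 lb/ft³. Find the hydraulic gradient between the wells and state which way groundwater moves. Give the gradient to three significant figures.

Pressure head at BH-7: ψ = 144·P/γ = 144 × 97.5 / 62.4 = 225.00 ft.
Total head at BH-7: h = z + ψ = -153.11 + 225.00 = 71.89 ft.
Total head at BH-8: h = 73.20 ft (water level in the piezometer is the total head).
Head difference: h(BH-7) − h(BH-8) = 71.89 − 73.20 = -1.31 ft.
Hydraulic gradient: i = |Δh| / L = 1.31 / 407 = 0.00322.
Flow is from higher to lower head: from BH-8 toward BH-7, i.e. toward the south-west.

i ≈ 0.00322; groundwater flows toward the south-west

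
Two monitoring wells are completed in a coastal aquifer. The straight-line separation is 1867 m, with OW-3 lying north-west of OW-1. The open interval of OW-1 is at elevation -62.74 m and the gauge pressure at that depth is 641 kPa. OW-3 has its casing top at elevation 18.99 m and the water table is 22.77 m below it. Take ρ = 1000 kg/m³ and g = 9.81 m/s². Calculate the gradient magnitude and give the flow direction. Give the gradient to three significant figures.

i ≈ 0.00342; groundwater flows toward the north-west

Pressure head at OW-1: ψ = P/(ρg) = 641×1000 / (1000 × 9.81) = 65.34 m.
Total head at OW-1: h = z + ψ = -62.74 + 65.34 = 2.60 m.
Total head at OW-3: h = 18.99 − 22.77 = -3.78 m.
Head difference: h(OW-1) − h(OW-3) = 2.60 − (-3.78) = 6.38 m.
Hydraulic gradient: i = |Δh| / L = 6.38 / 1867 = 0.00342.
Flow is from higher to lower head: from OW-1 toward OW-3, i.e. toward the north-west.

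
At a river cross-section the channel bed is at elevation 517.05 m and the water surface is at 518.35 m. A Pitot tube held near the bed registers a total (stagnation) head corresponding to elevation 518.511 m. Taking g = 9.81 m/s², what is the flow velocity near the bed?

v ≈ 1.78 m/s

Near the bed, under hydrostatic conditions, the piezometric head (z + ψ) equals the free-surface elevation, 518.35 m.
Velocity head = total − piezometric = 518.511 − 518.35 = 0.161 m.
v = √(2g·h_v) = √(2 × 9.81 × 0.161) = 1.78 m/s.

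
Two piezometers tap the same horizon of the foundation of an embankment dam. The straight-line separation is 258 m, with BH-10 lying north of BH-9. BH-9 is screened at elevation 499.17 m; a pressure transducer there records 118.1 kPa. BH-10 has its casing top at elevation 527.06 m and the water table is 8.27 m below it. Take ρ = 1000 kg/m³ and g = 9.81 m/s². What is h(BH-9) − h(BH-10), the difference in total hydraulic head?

Pressure head at BH-9: ψ = P/(ρg) = 118.1×1000 / (1000 × 9.81) = 12.04 m.
Total head at BH-9: h = z + ψ = 499.17 + 12.04 = 511.21 m.
Total head at BH-10: h = 527.06 − 8.27 = 518.79 m.
Head difference: h(BH-9) − h(BH-10) = 511.21 − 518.79 = -7.58 m.

Δh ≈ -7.58 m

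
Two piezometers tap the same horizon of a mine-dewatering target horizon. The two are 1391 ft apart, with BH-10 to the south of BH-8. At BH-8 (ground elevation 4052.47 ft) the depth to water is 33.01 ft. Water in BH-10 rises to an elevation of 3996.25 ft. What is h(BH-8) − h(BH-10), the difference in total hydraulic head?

Δh ≈ 23.21 ft

Total head at BH-8: h = 4052.47 − 33.01 = 4019.46 ft.
Total head at BH-10: h = 3996.25 ft (water level in the piezometer is the total head).
Head difference: h(BH-8) − h(BH-10) = 4019.46 − 3996.25 = 23.21 ft.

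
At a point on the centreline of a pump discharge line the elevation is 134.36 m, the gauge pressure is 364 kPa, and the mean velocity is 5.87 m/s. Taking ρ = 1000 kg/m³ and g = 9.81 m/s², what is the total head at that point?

Pressure head ψ = P/(ρg) = 364×1000 / (1000 × 9.81) = 37.10 m.
Velocity head = v²/(2g) = 5.87² / (2 × 9.81) = 1.756 m.
h = z + ψ + v²/(2g) = 134.36 + 37.10 + 1.756 = 173.22 m.

h ≈ 173.22 m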